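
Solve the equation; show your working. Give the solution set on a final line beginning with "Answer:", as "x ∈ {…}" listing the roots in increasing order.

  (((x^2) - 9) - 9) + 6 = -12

Step 1. [(((x^2) - 9) - 9) + 6 = -12] +6 is outermost — subtract 6 both sides. So sub: ((x^2) - 9) - 9 = -18.
Step 2. [((x^2) - 9) - 9 = -18] the outer -9 inverts by adding 9. So sub: (x^2) - 9 = -9.
Step 3. [(x^2) - 9 = -9] 9 comes off first (add 9), so sub: x^2 = 0.
Step 4. [x^2 = 0] LHS squared, RHS 0 ≥ 0: apply √ (±). So sqrt: x = 0.

Answer: x ∈ {0}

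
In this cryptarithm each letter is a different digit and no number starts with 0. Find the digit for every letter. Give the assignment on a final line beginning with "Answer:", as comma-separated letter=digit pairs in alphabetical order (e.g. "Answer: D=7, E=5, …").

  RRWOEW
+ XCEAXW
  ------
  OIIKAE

Step 1. [col 1: W + W ≡ E (mod 10)] several values work for W in column 1 (W + W ≡ E (mod 10), carry-in 0); try W=9, so W=9.
Step 2. [col 1: W + W ≡ E (mod 10)] in column 1 we have W+W≡E with carry-in 0; given W=9 and digits 9 already taken and all letters distinct, that pins E to 8, so E=8.
Step 3. [col 2: E + X ≡ A (mod 10)] several values work for A in column 2 (E + X ≡ A (mod 10), carry-in 1); try A=0 ⇒ A=0.
Step 4. [col 2: E + X ≡ A (mod 10)] in column 2 we have E+X≡A with carry-in 1; given E=8, A=0 and digits 0,8,9 already taken and all letters distinct, that pins X to 1. So X=1.
Step 5. [col 3: O + A ≡ K (mod 10)] no forcing yet in column 3 (carry-in 1); K=6 is free and consistent — try it ⇒ K=6.
Step 6. [col 3: O + A ≡ K (mod 10)] column 3: given A=0, K=6, carry-in 1, and digits 0,1,6,8,9 already taken and all letters distinct, O+A≡K (mod 10) forces O=5. So O=5.
Step 7. [col 4: W + E ≡ I (mod 10)] from column 4 (W=9, E=8, carry-in 0, digits 0,1,5,6,8,9 already taken and all letters distinct): I must equal 7. So I=7.
Step 8. [col 5: R + C ≡ I (mod 10)] no forcing yet in column 5 (carry-in 1); C=2 is free and consistent — try it, so C=2.
Step 9. [col 5: R + C ≡ I (mod 10)] from column 5 (C=2, I=7, carry-in 1, digits 0,1,2,5,6,7,8,9 already taken and all letters distinct): R must equal 4. So R=4.

Answer: A=0, C=2, E=8, I=7, K=6, O=5, R=4, W=9, X=1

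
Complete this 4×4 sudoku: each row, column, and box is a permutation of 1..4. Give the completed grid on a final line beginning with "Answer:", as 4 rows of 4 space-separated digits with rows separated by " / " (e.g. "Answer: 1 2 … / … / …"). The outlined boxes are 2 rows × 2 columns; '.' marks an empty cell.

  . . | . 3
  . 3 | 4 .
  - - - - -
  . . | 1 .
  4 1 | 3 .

Step 1. [r1c3∈{2}] nothing but 2 survives at r1c3 ⇒ r1c3=2.
Step 2. [r3c2∈{2}] nothing but 2 survives at r3c2. So r3c2=2.
Step 3. [r2c1∈{1,2}] r2c1 is the only open cell in row 2 admitting 2, so r2c1=2.
Step 4. [r2c4∈{1}] only 1 remains possible at r2c4 ⇒ r2c4=1.
Step 5. [r3c4∈{4}] nothing but 4 survives at r3c4. So r3c4=4.
Step 6. [r4c4∈{2}] r4c4 is down to just 2, so r4c4=2.
Step 7. [r1c2∈{4}] nothing but 4 survives at r1c2, so r1c2=4.
Step 8. [r1c1∈{1}] r1c1 is down to just 1. So r1c1=1.
Step 9. [r3c1∈{3}] r3c1's peers cover all but 3, so r3c1=3.

Answer: 1 4 2 3 / 2 3 4 1 / 3 2 1 4 / 4 1 3 2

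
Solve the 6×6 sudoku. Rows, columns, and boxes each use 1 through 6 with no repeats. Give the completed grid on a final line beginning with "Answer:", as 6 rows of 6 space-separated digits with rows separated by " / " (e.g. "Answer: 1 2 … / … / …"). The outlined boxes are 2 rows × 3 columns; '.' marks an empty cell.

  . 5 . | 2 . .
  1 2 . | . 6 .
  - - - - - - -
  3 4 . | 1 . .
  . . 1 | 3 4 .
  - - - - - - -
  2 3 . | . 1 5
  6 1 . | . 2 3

Step 1. [r5c3∈{4}] r5c3 has the single candidate 4 ⇒ r5c3=4.
Step 2. [r3c3∈{2,5,6}] in col 3, 2 fits only at r3c3, so r3c3=2.
Step 3. [r2c6∈{4}] r2c6 has the single candidate 4. So r2c6=4.
Step 4. [r1c5∈{3}] only 3 remains possible at r1c5, so r1c5=3.
Step 5. [r4c6∈{2,6}] across row 4, 2 lands solely at r4c6 ⇒ r4c6=2.
Step 6. [r6c3∈{5}] r6c3 has the single candidate 5, so r6c3=5.
Step 7. [r4c2∈{6}] r4c2 is down to just 6 ⇒ r4c2=6.
Step 8. [r5c4∈{6}] only 6 remains possible at r5c4, so r5c4=6.
Step 9. [r1c6∈{1}] r1c6 is down to just 1, so r1c6=1.
Step 10. [r6c4∈{4}] r6c4's peers cover all but 4 ⇒ r6c4=4.
Step 11. [r3c5∈{5}] r3c5 has the single candidate 5, so r3c5=5.
Step 12. [r2c4∈{5}] only 5 remains possible at r2c4. So r2c4=5.
Step 13. [r3c6∈{6}] r3c6 has the single candidate 6, so r3c6=6.
Step 14. [r1c1∈{4}] nothing but 4 survives at r1c1. So r1c1=4.
Step 15. [r1c3∈{6}] r1c3 has the single candidate 6, so r1c3=6.
Step 16. [r4c1∈{5}] only 5 remains possible at r4c1, so r4c1=5.
Step 17. [r2c3∈{3}] r2c3's peers cover all but 3, so r2c3=3.

Answer: 4 5 6 2 3 1 / 1 2 3 5 6 4 / 3 4 2 1 5 6 / 5 6 1 3 4 2 / 2 3 4 6 1 5 / 6 1 5 4 2 3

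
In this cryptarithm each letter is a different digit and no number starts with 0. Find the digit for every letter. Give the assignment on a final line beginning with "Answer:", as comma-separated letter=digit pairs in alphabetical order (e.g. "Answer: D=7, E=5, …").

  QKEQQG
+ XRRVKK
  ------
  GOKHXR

Step 1. [col 1: G + K ≡ R (mod 10)] G=8 is one option consistent with column 1 (G + K ≡ R (mod 10), carry-in 0) — take it, so G=8.
Step 2. [col 1: G + K ≡ R (mod 10)] several values work for K in column 1 (G + K ≡ R (mod 10), carry-in 0); try K=6. So K=6.
Step 3. [col 1: G + K ≡ R (mod 10)] in column 1 we have G+K≡R with carry-in 0; given G=8, K=6 and digits 6,8 already taken and all letters distinct, that pins R to 4. So R=4.
Step 4. [col 2: Q + K ≡ X (mod 10)] Q=5 is one option consistent with column 2 (Q + K ≡ X (mod 10), carry-in 1) — take it ⇒ Q=5.
Step 5. [col 2: Q + K ≡ X (mod 10)] in column 2 we have Q+K≡X with carry-in 1; given Q=5, K=6 and digits 4,5,6,8 already taken and all letters distinct, that pins X to 2. So X=2.
Step 6. [col 3: Q + V ≡ H (mod 10)] H=3 is one option consistent with column 3 (Q + V ≡ H (mod 10), carry-in 1) — take it, so H=3.
Step 7. [col 3: Q + V ≡ H (mod 10)] in column 3 we have Q+V≡H with carry-in 1; given Q=5, H=3 and digits 2,3,4,5,6,8 already taken and all letters distinct, that pins V to 7, so V=7.
Step 8. [col 4: E + R ≡ K (mod 10)] in column 4 we have E+R≡K with carry-in 1; given R=4, K=6 and digits 2,3,4,5,6,7,8 already taken and all letters distinct, that pins E to 1 ⇒ E=1.
Step 9. [col 5: K + R ≡ O (mod 10)] column 5: given K=6, R=4, carry-in 0, and digits 1,2,3,4,5,6,7,8 already taken and all letters distinct, K+R≡O (mod 10) forces O=0 ⇒ O=0.

Answer: E=1, G=8, H=3, K=6, O=0, Q=5, R=4, V=7, X=2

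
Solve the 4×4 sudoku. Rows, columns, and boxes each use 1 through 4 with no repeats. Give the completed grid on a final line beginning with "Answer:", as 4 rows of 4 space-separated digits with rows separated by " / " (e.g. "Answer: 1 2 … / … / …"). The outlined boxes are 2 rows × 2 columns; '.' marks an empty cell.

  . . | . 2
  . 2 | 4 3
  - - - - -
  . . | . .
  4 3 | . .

Step 1. [r1c3∈{1}] only 1 remains possible at r1c3. So r1c3=1.
Step 2. [r3c2∈{1}] only 1 remains possible at r3c2, so r3c2=1.
Step 3. [r4c3∈{2}] r4c3 is down to just 2, so r4c3=2.
Step 4. [r3c4∈{4}] nothing but 4 survives at r3c4, so r3c4=4.
Step 5. [r1c1∈{3}] r1c1 has the single candidate 3 ⇒ r1c1=3.
Step 6. [r3c1∈{2}] r3c1 is down to just 2, so r3c1=2.
Step 7. [r1c2∈{4}] r1c2's peers cover all but 4, so r1c2=4.
Step 8. [r2c1∈{1}] r2c1 has the single candidate 1 ⇒ r2c1=1.
Step 9. [r4c4∈{1}] r4c4 has the single candidate 1, so r4c4=1.
Step 10. [r3c3∈{3}] r3c3 has the single candidate 3. So r3c3=3.

Answer: 3 4 1 2 / 1 2 4 3 / 2 1 3 4 / 4 3 2 1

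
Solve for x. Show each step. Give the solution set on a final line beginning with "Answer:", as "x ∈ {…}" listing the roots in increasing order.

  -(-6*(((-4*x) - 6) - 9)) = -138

Step 1. [-(-6*(((-4*x) - 6) - 9)) = -138] LHS negated; negate both sides, so neg: -6*(((-4*x) - 6) - 9) = 138.
Step 2. [-6*(((-4*x) - 6) - 9) = 138] leading coefficient -6: divide by -6, so div: ((-4*x) - 6) - 9 = -23.
Step 3. [((-4*x) - 6) - 9 = -23] add 9: x sits inside (… - 9). So sub: (-4*x) - 6 = -14.
Step 4. [(-4*x) - 6 = -14] peel the -6: add 6 from each side ⇒ sub: -4*x = -8.
Step 5. [-4*x = -8] leading coefficient -4: divide by -4 ⇒ div: x = 2.

Answer: x ∈ {2}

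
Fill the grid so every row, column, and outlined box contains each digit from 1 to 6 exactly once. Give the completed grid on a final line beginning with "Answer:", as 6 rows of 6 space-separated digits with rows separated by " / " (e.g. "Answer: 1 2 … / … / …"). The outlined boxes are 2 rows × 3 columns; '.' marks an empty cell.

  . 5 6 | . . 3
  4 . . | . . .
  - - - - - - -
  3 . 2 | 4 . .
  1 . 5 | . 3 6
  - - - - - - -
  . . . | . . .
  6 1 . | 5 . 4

Step 1. [r5c4∈{1,2,3,6}] r5c4 is the only open cell in col 4 admitting 3, so r5c4=3.
Step 2. [r2c3∈{1,3}] across col 3, 1 lands solely at r2c3 ⇒ r2c3=1.
Step 3. [r6c5∈{2}] r6c5's peers cover all but 2. So r6c5=2.
Step 4. [r2c6∈{2,5}] 2 has one home in col 6: r2c6, so r2c6=2.
Step 5. [r2c5∈{5,6}] 5 has one home in row 2: r2c5, so r2c5=5.
Step 6. [r3c5∈{1}] r3c5's peers cover all but 1, so r3c5=1.
Step 7. [r5c2∈{2,4}] r5c2 is the only open cell in col 2 admitting 2 ⇒ r5c2=2.
Step 8. [r1c4∈{1}] r1c4 is down to just 1. So r1c4=1.
Step 9. [r5c1∈{5}] only 5 remains possible at r5c1, so r5c1=5.
Step 10. [r4c4∈{2}] r4c4 has the single candidate 2, so r4c4=2.
Step 11. [r6c3∈{3}] nothing but 3 survives at r6c3. So r6c3=3.
Step 12. [r5c3∈{4}] r5c3's peers cover all but 4, so r5c3=4.
Step 13. [r1c5∈{4}] r1c5's peers cover all but 4 ⇒ r1c5=4.
Step 14. [r4c2∈{4}] r4c2 is down to just 4 ⇒ r4c2=4.
Step 15. [r2c4∈{6}] r2c4 has the single candidate 6 ⇒ r2c4=6.
Step 16. [r3c2∈{6}] r3c2 has the single candidate 6 ⇒ r3c2=6.
Step 17. [r5c5∈{6}] r5c5 has the single candidate 6, so r5c5=6.
Step 18. [r3c6∈{5}] nothing but 5 survives at r3c6, so r3c6=5.
Step 19. [r5c6∈{1}] r5c6 is down to just 1 ⇒ r5c6=1.
Step 20. [r2c2∈{3}] r2c2's peers cover all but 3, so r2c2=3.
Step 21. [r1c1∈{2}] nothing but 2 survives at r1c1 ⇒ r1c1=2.

Answer: 2 5 6 1 4 3 / 4 3 1 6 5 2 / 3 6 2 4 1 5 / 1 4 5 2 3 6 / 5 2 4 3 6 1 / 6 1 3 5 2 4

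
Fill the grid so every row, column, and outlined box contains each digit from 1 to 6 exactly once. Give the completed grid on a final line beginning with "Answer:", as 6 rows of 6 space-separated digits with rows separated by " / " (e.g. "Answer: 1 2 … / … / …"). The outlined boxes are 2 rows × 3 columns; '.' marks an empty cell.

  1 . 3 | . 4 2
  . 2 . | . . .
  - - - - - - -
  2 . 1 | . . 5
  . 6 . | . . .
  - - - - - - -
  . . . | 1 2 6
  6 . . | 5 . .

Step 1. [r2c5∈{1,3,5,6}] col 5 places 5 nowhere but r2c5, so r2c5=5.
Step 2. [r6c6∈{3,4}] 4 has one home in box 6: r6c6 ⇒ r6c6=4.
Step 3. [r2c1∈{4}] r2c1 is down to just 4, so r2c1=4.
Step 4. [r6c5∈{3}] r6c5 has the single candidate 3. So r6c5=3.
Step 5. [r2c6∈{1,3}] row 2 places 1 nowhere but r2c6. So r2c6=1.
Step 6. [r4c6∈{3}] nothing but 3 survives at r4c6, so r4c6=3.
Step 7. [r4c1∈{5}] r4c1 is down to just 5 ⇒ r4c1=5.
Step 8. [r4c3∈{4}] r4c3's peers cover all but 4, so r4c3=4.
Step 9. [r5c2∈{3,4,5}] 4 has one home in row 5: r5c2, so r5c2=4.
Step 10. [r1c4∈{6}] r1c4 has the single candidate 6 ⇒ r1c4=6.
Step 11. [r4c4∈{2}] r4c4 has the single candidate 2, so r4c4=2.
Step 12. [r6c3∈{2}] nothing but 2 survives at r6c3 ⇒ r6c3=2.
Step 13. [r5c3∈{5}] nothing but 5 survives at r5c3, so r5c3=5.
Step 14. [r5c1∈{3}] r5c1's peers cover all but 3. So r5c1=3.
Step 15. [r6c2∈{1}] nothing but 1 survives at r6c2, so r6c2=1.
Step 16. [r1c2∈{5}] r1c2 has the single candidate 5. So r1c2=5.
Step 17. [r4c5∈{1}] only 1 remains possible at r4c5, so r4c5=1.
Step 18. [r2c3∈{6}] r2c3 is down to just 6, so r2c3=6.
Step 19. [r3c4∈{4}] r3c4 is down to just 4. So r3c4=4.
Step 20. [r3c2∈{3}] only 3 remains possible at r3c2 ⇒ r3c2=3.
Step 21. [r3c5∈{6}] nothing but 6 survives at r3c5, so r3c5=6.
Step 22. [r2c4∈{3}] r2c4 is down to just 3, so r2c4=3.

Answer: 1 5 3 6 4 2 / 4 2 6 3 5 1 / 2 3 1 4 6 5 / 5 6 4 2 1 3 / 3 4 5 1 2 6 / 6 1 2 5 3 4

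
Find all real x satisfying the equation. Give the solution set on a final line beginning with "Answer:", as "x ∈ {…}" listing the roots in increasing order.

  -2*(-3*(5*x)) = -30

Step 1. [-2*(-3*(5*x)) = -30] LHS = -2·(…); ÷-2 both sides. So div: -3*(5*x) = 15.
Step 2. [-3*(5*x) = 15] -3 out front; divide by -3. So div: 5*x = -5.
Step 3. [5*x = -5] 5 out front; divide by 5. So div: x = -1.

Answer: x ∈ {-1}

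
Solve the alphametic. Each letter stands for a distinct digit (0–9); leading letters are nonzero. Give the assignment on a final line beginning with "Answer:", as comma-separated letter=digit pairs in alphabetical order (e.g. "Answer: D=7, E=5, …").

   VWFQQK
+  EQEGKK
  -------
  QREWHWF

Step 1. [col 1: K + K ≡ F (mod 10)] K=4 is one option consistent with column 1 (K + K ≡ F (mod 10), carry-in 0) — take it, so K=4.
Step 2. [col 1: K + K ≡ F (mod 10)] in column 1 we have K+K≡F with carry-in 0; given K=4 and digits 4 already taken and all letters distinct, that pins F to 8 ⇒ F=8.
Step 3. [col 2: Q + K ≡ W (mod 10)] W=5 is one option consistent with column 2 (Q + K ≡ W (mod 10), carry-in 0) — take it, so W=5.
Step 4. [col 2: Q + K ≡ W (mod 10)] in column 2 we have Q+K≡W with carry-in 0; given K=4, W=5 and digits 4,5,8 already taken and all letters distinct, that pins Q to 1 ⇒ Q=1.
Step 5. [col 3: Q + G ≡ H (mod 10)] column 3 (Q + G ≡ H (mod 10), carry-in 0) doesn't pin H yet; pick H=3 and continue, so H=3.
Step 6. [col 3: Q + G ≡ H (mod 10)] in column 3 we have Q+G≡H with carry-in 0; given Q=1, H=3 and digits 1,3,4,5,8 already taken and all letters distinct, that pins G to 2, so G=2.
Step 7. [col 4: F + E ≡ W (mod 10)] column 4 reads F+E+carry(0)=W with F=8, W=5; with digits 1,2,3,4,5,8 already taken and all letters distinct, the only value for E is 7 ⇒ E=7.
Step 8. [col 6: V + E ≡ R (mod 10)] in column 6 we have V+E≡R with carry-in 0; given E=7 and digits 1,2,3,4,5,7,8 already taken and all letters distinct, that pins R to 6, so R=6.
Step 9. [col 6: V + E ≡ R (mod 10)] column 6: given E=7, R=6, carry-in 0, and digits 1,2,3,4,5,6,7,8 already taken and all letters distinct, V+E≡R (mod 10) forces V=9. So V=9.

Answer: E=7, F=8, G=2, H=3, K=4, Q=1, R=6, V=9, W=5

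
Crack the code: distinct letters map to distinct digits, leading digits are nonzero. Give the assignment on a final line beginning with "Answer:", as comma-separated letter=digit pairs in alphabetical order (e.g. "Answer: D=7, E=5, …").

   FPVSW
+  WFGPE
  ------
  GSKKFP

Step 1. [col 1: W + E ≡ P (mod 10)] several values work for E in column 1 (W + E ≡ P (mod 10), carry-in 0); try E=8. So E=8.
Step 2. [G] G is the leading digit of a 6-digit sum of two 5-digit numbers; the final carry is exactly 1, so G=1.
Step 3. [col 1: W + E ≡ P (mod 10)] P=3 is one option consistent with column 1 (W + E ≡ P (mod 10), carry-in 0) — take it, so P=3.
Step 4. [col 1: W + E ≡ P (mod 10)] column 1: given E=8, P=3, carry-in 0, and digits 1,3,8 already taken and all letters distinct, W+E≡P (mod 10) forces W=5 ⇒ W=5.
Step 5. [col 2: S + P ≡ F (mod 10)] F=6 is one option consistent with column 2 (S + P ≡ F (mod 10), carry-in 1) — take it. So F=6.
Step 6. [col 2: S + P ≡ F (mod 10)] from column 2 (P=3, F=6, carry-in 1, digits 1,3,5,6,8 already taken and all letters distinct): S must equal 2 ⇒ S=2.
Step 7. [col 3: V + G ≡ K (mod 10)] in column 3 we have V+G≡K with carry-in 0; given G=1 and digits 1,2,3,5,6,8 already taken and all letters distinct, that pins V to 9 ⇒ V=9.
Step 8. [col 3: V + G ≡ K (mod 10)] in column 3 we have V+G≡K with carry-in 0; given V=9, G=1 and digits 1,2,3,5,6,8,9 already taken and all letters distinct, that pins K to 0. So K=0.

Answer: E=8, F=6, G=1, K=0, P=3, S=2, V=9, W=5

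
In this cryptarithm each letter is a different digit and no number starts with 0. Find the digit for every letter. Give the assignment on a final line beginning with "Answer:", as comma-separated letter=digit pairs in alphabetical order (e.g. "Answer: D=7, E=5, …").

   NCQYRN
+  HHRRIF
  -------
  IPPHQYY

Step 1. [col 1: N + F ≡ Y (mod 10)] no forcing yet in column 1 (carry-in 0); N=7 is free and consistent — try it, so N=7.
Step 2. [col 1: N + F ≡ Y (mod 10)] F=9 is one option consistent with column 1 (N + F ≡ Y (mod 10), carry-in 0) — take it ⇒ F=9.
Step 3. [col 1: N + F ≡ Y (mod 10)] column 1: given N=7, F=9, carry-in 0, and digits 7,9 already taken and all letters distinct, N+F≡Y (mod 10) forces Y=6. So Y=6.
Step 4. [col 2: R + I ≡ Y (mod 10)] column 2 (R + I ≡ Y (mod 10), carry-in 1) doesn't pin R yet; pick R=4 and continue ⇒ R=4.
Step 5. [col 2: R + I ≡ Y (mod 10)] column 2 reads R+I+carry(1)=Y with R=4, Y=6; with digits 4,6,7,9 already taken and all letters distinct, the only value for I is 1, so I=1.
Step 6. [col 3: Y + R ≡ Q (mod 10)] from column 3 (Y=6, R=4, carry-in 0, digits 1,4,6,7,9 already taken and all letters distinct): Q must equal 0, so Q=0.
Step 7. [col 4: Q + R ≡ H (mod 10)] column 4: given Q=0, R=4, carry-in 1, and digits 0,1,4,6,7,9 already taken and all letters distinct, Q+R≡H (mod 10) forces H=5. So H=5.
Step 8. [col 5: C + H ≡ P (mod 10)] several values work for C in column 5 (C + H ≡ P (mod 10), carry-in 0); try C=8. So C=8.
Step 9. [col 5: C + H ≡ P (mod 10)] from column 5 (C=8, H=5, carry-in 0, digits 0,1,4,5,6,7,8,9 already taken and all letters distinct): P must equal 3. So P=3.

Answer: C=8, F=9, H=5, I=1, N=7, P=3, Q=0, R=4, Y=6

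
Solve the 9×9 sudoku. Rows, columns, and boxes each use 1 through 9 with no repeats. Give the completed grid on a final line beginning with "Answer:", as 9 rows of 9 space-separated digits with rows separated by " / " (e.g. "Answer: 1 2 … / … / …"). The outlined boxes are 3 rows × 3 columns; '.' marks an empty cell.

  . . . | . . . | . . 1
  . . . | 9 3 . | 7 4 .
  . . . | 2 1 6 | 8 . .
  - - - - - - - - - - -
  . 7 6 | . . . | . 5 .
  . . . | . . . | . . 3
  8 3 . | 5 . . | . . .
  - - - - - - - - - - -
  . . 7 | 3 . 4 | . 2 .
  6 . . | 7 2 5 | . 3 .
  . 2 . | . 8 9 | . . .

Step 1. [r3c8∈{9}] r3c8's peers cover all but 9, so r3c8=9.
Step 2. [r3c9∈{5}] r3c9's peers cover all but 5. So r3c9=5.
Step 3. [r3c2∈{4}] r3c2's peers cover all but 4. So r3c2=4.
Step 4. [r9c4∈{1,6}] 1 has one home in box 8: r9c4 ⇒ r9c4=1.
Step 5. [r5c4∈{4,6,8}] across col 4, 6 lands solely at r5c4 ⇒ r5c4=6.
Step 6. [r2c6∈{8}] r2c6's peers cover all but 8 ⇒ r2c6=8.
Step 7. [r1c5∈{4,5,7}] 5 has one home in col 5: r1c5, so r1c5=5.
Step 8. [r1c8∈{6}] r1c8's peers cover all but 6 ⇒ r1c8=6.
Step 9. [r2c9∈{2}] r2c9 has the single candidate 2. So r2c9=2.
Step 10. [r3c3∈{3}] r3c3's peers cover all but 3 ⇒ r3c3=3.
Step 11. [r5c8∈{1,7,8}] 8 has one home in row 5: r5c8 ⇒ r5c8=8.
Step 12. [r6c8∈{1,7}] across col 8, 1 lands solely at r6c8, so r6c8=1.
Step 13. [r6c9∈{4,6,7,9}] r6c9 is the only open cell in box 6 admitting 7. So r6c9=7.
Step 14. [r6c7∈{2,4,6,9}] 6 has one home in row 6: r6c7 ⇒ r6c7=6.
Step 15. [r5c5∈{4,7,9}] 7 has one home in col 5: r5c5, so r5c5=7.
Step 16. [r6c6∈{2}] only 2 remains possible at r6c6. So r6c6=2.
Step 17. [r5c6∈{1}] nothing but 1 survives at r5c6. So r5c6=1.
Step 18. [r4c1∈{1,2,4,9}] across row 4, 1 lands solely at r4c1. So r4c1=1.
Step 19. [r2c1∈{5}] only 5 remains possible at r2c1, so r2c1=5.
Step 20. [r7c1∈{9}] only 9 remains possible at r7c1, so r7c1=9.
Step 21. [r4c7∈{2,4,9}] r4c7 is the only open cell in row 4 admitting 2, so r4c7=2.
Step 22. [r2c3∈{1}] only 1 remains possible at r2c3 ⇒ r2c3=1.
Step 23. [r9c9∈{4,6}] across row 9, 6 lands solely at r9c9, so r9c9=6.
Step 24. [r7c9∈{8}] only 8 remains possible at r7c9. So r7c9=8.
Step 25. [r9c1∈{3,4}] r9c3 and r9c7 in row 9 both hold exactly {4,5}; those values are spoken for, so r9c1≠4.
Step 26. [r5c1∈{2,4}] in col 1, 4 fits only at r5c1, so r5c1=4.
Step 27. [r5c7∈{9}] nothing but 9 survives at r5c7 ⇒ r5c7=9.
Step 28. [r4c9∈{4}] r4c9's peers cover all but 4. So r4c9=4.
Step 29. [r5c3∈{2,5}] row 5 places 2 nowhere but r5c3, so r5c3=2.
Step 30. [r9c3∈{4,5}] in col 3, 5 fits only at r9c3 ⇒ r9c3=5.
Step 31. [r8c3∈{4,8}] col 3 places 4 nowhere but r8c3. So r8c3=4.
Step 32. [r7c2∈{1}] nothing but 1 survives at r7c2. So r7c2=1.
Step 33. [r1c2∈{8,9}] 9 has one home in col 2: r1c2, so r1c2=9.
Step 34. [r3c1∈{7}] r3c1 has the single candidate 7. So r3c1=7.
Step 35. [r6c5∈{4,9}] across row 6, 4 lands solely at r6c5 ⇒ r6c5=4.
Step 36. [r9c7∈{4}] r9c7 has the single candidate 4. So r9c7=4.
Step 37. [r1c6∈{7}] nothing but 7 survives at r1c6 ⇒ r1c6=7.
Step 38. [r1c3∈{8}] r1c3's peers cover all but 8. So r1c3=8.
Step 39. [r8c7∈{1}] only 1 remains possible at r8c7 ⇒ r8c7=1.
Step 40. [r4c5∈{9}] r4c5's peers cover all but 9 ⇒ r4c5=9.
Step 41. [r4c6∈{3}] r4c6 is down to just 3 ⇒ r4c6=3.
Step 42. [r7c7∈{5}] only 5 remains possible at r7c7, so r7c7=5.
Step 43. [r1c7∈{3}] nothing but 3 survives at r1c7, so r1c7=3.
Step 44. [r8c9∈{9}] nothing but 9 survives at r8c9. So r8c9=9.
Step 45. [r9c1∈{3}] r9c1 has the single candidate 3. So r9c1=3.
Step 46. [r2c2∈{6}] nothing but 6 survives at r2c2, so r2c2=6.
Step 47. [r1c4∈{4}] r1c4 is down to just 4, so r1c4=4.
Step 48. [r8c2∈{8}] r8c2 is down to just 8 ⇒ r8c2=8.
Step 49. [r4c4∈{8}] r4c4's peers cover all but 8, so r4c4=8.
Step 50. [r9c8∈{7}] only 7 remains possible at r9c8 ⇒ r9c8=7.
Step 51. [r5c2∈{5}] nothing but 5 survives at r5c2, so r5c2=5.
Step 52. [r1c1∈{2}] r1c1 is down to just 2 ⇒ r1c1=2.
Step 53. [r7c5∈{6}] r7c5's peers cover all but 6 ⇒ r7c5=6.
Step 54. [r6c3∈{9}] r6c3 has the single candidate 9, so r6c3=9.

Answer: 2 9 8 4 5 7 3 6 1 / 5 6 1 9 3 8 7 4 2 / 7 4 3 2 1 6 8 9 5 / 1 7 6 8 9 3 2 5 4 / 4 5 2 6 7 1 9 8 3 / 8 3 9 5 4 2 6 1 7 / 9 1 7 3 6 4 5 2 8 / 6 8 4 7 2 5 1 3 9 / 3 2 5 1 8 9 4 7 6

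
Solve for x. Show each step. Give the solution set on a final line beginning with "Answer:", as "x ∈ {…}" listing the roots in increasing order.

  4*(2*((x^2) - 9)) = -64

Step 1. [4*(2*((x^2) - 9)) = -64] divide by the outer 4, so div: 2*((x^2) - 9) = -16.
Step 2. [2*((x^2) - 9) = -16] 2·(inner) — divide through by 2, so div: (x^2) - 9 = -8.
Step 3. [(x^2) - 9 = -8] 9 comes off first (add 9). So sub: x^2 = 1.
Step 4. [x^2 = 1] √ both sides: 1 ≥ 0 gives two branches, so sqrt: x = 1 or -1.

Answer: x ∈ {-1, 1}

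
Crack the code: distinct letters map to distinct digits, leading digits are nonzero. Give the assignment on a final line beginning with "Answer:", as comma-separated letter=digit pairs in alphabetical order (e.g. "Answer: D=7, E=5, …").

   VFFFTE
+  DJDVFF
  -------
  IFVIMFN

Step 1. [col 1: E + F ≡ N (mod 10)] F=4 is one option consistent with column 1 (E + F ≡ N (mod 10), carry-in 0) — take it ⇒ F=4.
Step 2. [col 1: E + F ≡ N (mod 10)] several values work for E in column 1 (E + F ≡ N (mod 10), carry-in 0); try E=5, so E=5.
Step 3. [I] the sum has 7 digits but both addends have 6; that extra leading digit I is the final carry, namely 1. So I=1.
Step 4. [col 1: E + F ≡ N (mod 10)] in column 1 we have E+F≡N with carry-in 0; given E=5, F=4 and digits 1,4,5 already taken and all letters distinct, that pins N to 9. So N=9.
Step 5. [col 2: T + F ≡ F (mod 10)] in column 2 we have T+F≡F with carry-in 0; given F=4 and digits 1,4,5,9 already taken and all letters distinct, that pins T to 0. So T=0.
Step 6. [col 3: F + V ≡ M (mod 10)] column 3 (F + V ≡ M (mod 10), carry-in 0) doesn't pin M yet; pick M=2 and continue, so M=2.
Step 7. [col 3: F + V ≡ M (mod 10)] from column 3 (F=4, M=2, carry-in 0, digits 0,1,2,4,5,9 already taken and all letters distinct): V must equal 8. So V=8.
Step 8. [col 4: F + D ≡ I (mod 10)] in column 4 we have F+D≡I with carry-in 1; given F=4, I=1 and digits 0,1,2,4,5,8,9 already taken and all letters distinct, that pins D to 6 ⇒ D=6.
Step 9. [col 5: F + J ≡ V (mod 10)] column 5 reads F+J+carry(1)=V with F=4, V=8; with digits 0,1,2,4,5,6,8,9 already taken and all letters distinct, the only value for J is 3. So J=3.

Answer: D=6, E=5, F=4, I=1, J=3, M=2, N=9, T=0, V=8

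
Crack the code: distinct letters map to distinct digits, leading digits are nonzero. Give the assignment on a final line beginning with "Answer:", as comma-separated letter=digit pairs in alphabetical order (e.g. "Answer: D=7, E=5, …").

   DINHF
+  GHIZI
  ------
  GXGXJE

Step 1. [G] the sum has 6 digits but both addends have 5; that extra leading digit G is the final carry, namely 1 ⇒ G=1.
Step 2. [col 1: F + I ≡ E (mod 10)] column 1 (F + I ≡ E (mod 10), carry-in 0) doesn't pin I yet; pick I=6 and continue ⇒ I=6.
Step 3. [col 1: F + I ≡ E (mod 10)] several values work for E in column 1 (F + I ≡ E (mod 10), carry-in 0); try E=5 ⇒ E=5.
Step 4. [col 1: F + I ≡ E (mod 10)] from column 1 (I=6, E=5, carry-in 0, digits 1,5,6 already taken and all letters distinct): F must equal 9 ⇒ F=9.
Step 5. [col 2: H + Z ≡ J (mod 10)] column 2 (H + Z ≡ J (mod 10), carry-in 1) doesn't pin Z yet; pick Z=7 and continue. So Z=7.
Step 6. [col 2: H + Z ≡ J (mod 10)] no forcing yet in column 2 (carry-in 1); H=4 is free and consistent — try it. So H=4.
Step 7. [col 2: H + Z ≡ J (mod 10)] column 2: given H=4, Z=7, carry-in 1, and digits 1,4,5,6,7,9 already taken and all letters distinct, H+Z≡J (mod 10) forces J=2, so J=2.
Step 8. [col 3: N + I ≡ X (mod 10)] column 3: given I=6, carry-in 1, and digits 1,2,4,5,6,7,9 already taken and all letters distinct, N+I≡X (mod 10) forces N=3 ⇒ N=3.
Step 9. [col 3: N + I ≡ X (mod 10)] in column 3 we have N+I≡X with carry-in 1; given N=3, I=6 and digits 1,2,3,4,5,6,7,9 already taken and all letters distinct, that pins X to 0, so X=0.
Step 10. [col 5: D + G ≡ X (mod 10)] column 5 reads D+G+carry(1)=X with G=1, X=0; with digits 0,1,2,3,4,5,6,7,9 already taken and all letters distinct, the only value for D is 8, so D=8.

Answer: D=8, E=5, F=9, G=1, H=4, I=6, J=2, N=3, X=0, Z=7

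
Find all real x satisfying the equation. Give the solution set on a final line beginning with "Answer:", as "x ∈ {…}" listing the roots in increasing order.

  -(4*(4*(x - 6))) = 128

Step 1. [-(4*(4*(x - 6))) = 128] flip signs both sides, so neg: 4*(4*(x - 6)) = -128.
Step 2. [4*(4*(x - 6)) = -128] leading coefficient 4: divide by 4 ⇒ div: 4*(x - 6) = -32.
Step 3. [4*(x - 6) = -32] divide by the outer 4, so div: x - 6 = -8.
Step 4. [x - 6 = -8] peel the -6: add 6 from each side ⇒ sub: x = -2.

Answer: x ∈ {-2}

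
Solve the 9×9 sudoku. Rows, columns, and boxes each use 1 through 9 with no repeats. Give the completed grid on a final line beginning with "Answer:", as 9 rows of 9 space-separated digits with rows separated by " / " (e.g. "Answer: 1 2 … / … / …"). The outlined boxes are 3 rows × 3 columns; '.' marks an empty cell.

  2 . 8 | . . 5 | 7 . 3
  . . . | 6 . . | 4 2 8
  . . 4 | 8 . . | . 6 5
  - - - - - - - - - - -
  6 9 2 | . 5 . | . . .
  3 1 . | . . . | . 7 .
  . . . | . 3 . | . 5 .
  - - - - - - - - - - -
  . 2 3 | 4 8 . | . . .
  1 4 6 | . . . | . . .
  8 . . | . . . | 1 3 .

Step 1. [r7c8∈{9}] r7c8's peers cover all but 9 ⇒ r7c8=9.
Step 2. [r6c3∈{7}] only 7 remains possible at r6c3. So r6c3=7.
Step 3. [r9c9∈{2,4,6,7}] row 9 places 4 nowhere but r9c9. So r9c9=4.
Step 4. [r7c6∈{1,6,7}] across row 7, 1 lands solely at r7c6. So r7c6=1.
Step 5. [r3c5∈{1,2,7,9}] r3c5 is the only open cell in row 3 admitting 1 ⇒ r3c5=1.
Step 6. [r1c4∈{9}] r1c4's peers cover all but 9 ⇒ r1c4=9.
Step 7. [r5c4∈{2}] r5c4 is down to just 2, so r5c4=2.
Step 8. [r2c5∈{7}] only 7 remains possible at r2c5. So r2c5=7.
Step 9. [r9c3∈{5,9}] 9 has one home in box 7: r9c3. So r9c3=9.
Step 10. [r4c8∈{1,4,8}] in col 8, 4 fits only at r4c8. So r4c8=4.
Step 11. [r2c6∈{3}] r2c6 has the single candidate 3 ⇒ r2c6=3.
Step 12. [r2c2∈{5}] r2c2's peers cover all but 5, so r2c2=5.
Step 13. [r9c2∈{7}] r9c2 is down to just 7. So r9c2=7.
Step 14. [r3c7∈{9}] r3c7 has the single candidate 9. So r3c7=9.
Step 15. [r6c4∈{1}] r6c4 has the single candidate 1 ⇒ r6c4=1.
Step 16. [r7c9∈{6,7}] row 7 places 7 nowhere but r7c9, so r7c9=7.
Step 17. [r8c9∈{2}] r8c9's peers cover all but 2. So r8c9=2.
Step 18. [r7c7∈{5,6}] row 7 places 6 nowhere but r7c7 ⇒ r7c7=6.
Step 19. [r5c7∈{8}] r5c7's peers cover all but 8. So r5c7=8.
Step 20. [r4c4∈{7}] r4c4 is down to just 7. So r4c4=7.
Step 21. [r8c5∈{9}] nothing but 9 survives at r8c5 ⇒ r8c5=9.
Step 22. [r9c5∈{2,6}] across col 5, 2 lands solely at r9c5, so r9c5=2.
Step 23. [r5c5∈{4,6}] in col 5, 6 fits only at r5c5, so r5c5=6.
Step 24. [r5c6∈{4,9}] row 5 places 4 nowhere but r5c6. So r5c6=4.
Step 25. [r6c6∈{8,9}] r6c6 is the only open cell in col 6 admitting 9. So r6c6=9.
Step 26. [r8c7∈{5}] nothing but 5 survives at r8c7. So r8c7=5.
Step 27. [r8c6∈{7}] r8c6 is down to just 7 ⇒ r8c6=7.
Step 28. [r2c3∈{1}] nothing but 1 survives at r2c3. So r2c3=1.
Step 29. [r1c5∈{4}] r1c5 is down to just 4, so r1c5=4.
Step 30. [r9c4∈{5}] nothing but 5 survives at r9c4 ⇒ r9c4=5.
Step 31. [r6c7∈{2}] nothing but 2 survives at r6c7. So r6c7=2.
Step 32. [r4c7∈{3}] r4c7 has the single candidate 3, so r4c7=3.
Step 33. [r7c1∈{5}] r7c1 is down to just 5, so r7c1=5.
Step 34. [r8c4∈{3}] r8c4 has the single candidate 3, so r8c4=3.
Step 35. [r5c3∈{5}] r5c3's peers cover all but 5. So r5c3=5.
Step 36. [r3c2∈{3}] r3c2 is down to just 3, so r3c2=3.
Step 37. [r1c2∈{6}] r1c2 is down to just 6. So r1c2=6.
Step 38. [r6c1∈{4}] only 4 remains possible at r6c1, so r6c1=4.
Step 39. [r4c6∈{8}] only 8 remains possible at r4c6 ⇒ r4c6=8.
Step 40. [r8c8∈{8}] r8c8's peers cover all but 8, so r8c8=8.
Step 41. [r5c9∈{9}] r5c9 is down to just 9 ⇒ r5c9=9.
Step 42. [r3c1∈{7}] nothing but 7 survives at r3c1 ⇒ r3c1=7.
Step 43. [r4c9∈{1}] r4c9's peers cover all but 1 ⇒ r4c9=1.
Step 44. [r3c6∈{2}] r3c6's peers cover all but 2, so r3c6=2.
Step 45. [r6c9∈{6}] r6c9's peers cover all but 6 ⇒ r6c9=6.
Step 46. [r1c8∈{1}] r1c8's peers cover all but 1. So r1c8=1.
Step 47. [r9c6∈{6}] r9c6 has the single candidate 6 ⇒ r9c6=6.
Step 48. [r6c2∈{8}] only 8 remains possible at r6c2 ⇒ r6c2=8.
Step 49. [r2c1∈{9}] r2c1 has the single candidate 9. So r2c1=9.

Answer: 2 6 8 9 4 5 7 1 3 / 9 5 1 6 7 3 4 2 8 / 7 3 4 8 1 2 9 6 5 / 6 9 2 7 5 8 3 4 1 / 3 1 5 2 6 4 8 7 9 / 4 8 7 1 3 9 2 5 6 / 5 2 3 4 8 1 6 9 7 / 1 4 6 3 9 7 5 8 2 / 8 7 9 5 2 6 1 3 4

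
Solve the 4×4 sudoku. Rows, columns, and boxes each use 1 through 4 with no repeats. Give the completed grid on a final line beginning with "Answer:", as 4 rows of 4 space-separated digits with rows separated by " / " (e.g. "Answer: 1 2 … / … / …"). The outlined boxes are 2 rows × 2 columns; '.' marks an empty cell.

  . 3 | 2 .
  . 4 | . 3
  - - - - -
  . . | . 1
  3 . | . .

Step 1. [r2c1∈{1,2}] row 2 places 2 nowhere but r2c1, so r2c1=2.
Step 2. [r4c4∈{2,4}] r4c4 is the only open cell in col 4 admitting 2. So r4c4=2.
Step 3. [r4c3∈{4}] r4c3 has the single candidate 4. So r4c3=4.
Step 4. [r4c2∈{1}] r4c2 is down to just 1 ⇒ r4c2=1.
Step 5. [r2c3∈{1}] only 1 remains possible at r2c3 ⇒ r2c3=1.
Step 6. [r3c1∈{4}] r3c1 is down to just 4, so r3c1=4.
Step 7. [r1c4∈{4}] nothing but 4 survives at r1c4 ⇒ r1c4=4.
Step 8. [r1c1∈{1}] only 1 remains possible at r1c1, so r1c1=1.
Step 9. [r3c2∈{2}] r3c2 is down to just 2 ⇒ r3c2=2.
Step 10. [r3c3∈{3}] nothing but 3 survives at r3c3. So r3c3=3.

Answer: 1 3 2 4 / 2 4 1 3 / 4 2 3 1 / 3 1 4 2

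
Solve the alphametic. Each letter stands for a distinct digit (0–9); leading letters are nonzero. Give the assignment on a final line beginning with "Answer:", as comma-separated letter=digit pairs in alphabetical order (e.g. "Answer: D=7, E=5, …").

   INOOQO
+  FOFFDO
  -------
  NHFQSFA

Step 1. [N] N is the leading digit of a 7-digit sum of two 6-digit numbers; the final carry is exactly 1, so N=1.
Step 2. [col 1: O + O ≡ A (mod 10)] column 1 (O + O ≡ A (mod 10), carry-in 0) doesn't pin A yet; pick A=4 and continue ⇒ A=4.
Step 3. [col 1: O + O ≡ A (mod 10)] O=2 is one option consistent with column 1 (O + O ≡ A (mod 10), carry-in 0) — take it ⇒ O=2.
Step 4. [col 2: Q + D ≡ F (mod 10)] no forcing yet in column 2 (carry-in 0); D=8 is free and consistent — try it, so D=8.
Step 5. [col 2: Q + D ≡ F (mod 10)] several values work for Q in column 2 (Q + D ≡ F (mod 10), carry-in 0); try Q=5 ⇒ Q=5.
Step 6. [col 2: Q + D ≡ F (mod 10)] column 2 reads Q+D+carry(0)=F with Q=5, D=8; with digits 1,2,4,5,8 already taken and all letters distinct, the only value for F is 3 ⇒ F=3.
Step 7. [col 3: O + F ≡ S (mod 10)] in column 3 we have O+F≡S with carry-in 1; given O=2, F=3 and digits 1,2,3,4,5,8 already taken and all letters distinct, that pins S to 6. So S=6.
Step 8. [col 6: I + F ≡ H (mod 10)] in column 6 we have I+F≡H with carry-in 0; given F=3 and digits 1,2,3,4,5,6,8 already taken and all letters distinct, that pins H to 0 ⇒ H=0.
Step 9. [col 6: I + F ≡ H (mod 10)] column 6: given F=3, H=0, carry-in 0, and digits 0,1,2,3,4,5,6,8 already taken and all letters distinct, I+F≡H (mod 10) forces I=7. So I=7.

Answer: A=4, D=8, F=3, H=0, I=7, N=1, O=2, Q=5, S=6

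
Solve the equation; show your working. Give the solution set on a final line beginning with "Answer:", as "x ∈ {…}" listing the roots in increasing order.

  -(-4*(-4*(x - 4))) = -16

Step 1. [-(-4*(-4*(x - 4))) = -16] leading − — multiply by −1, so neg: -4*(-4*(x - 4)) = 16.
Step 2. [-4*(-4*(x - 4)) = 16] -4·(inner) — divide through by -4. So div: -4*(x - 4) = -4.
Step 3. [-4*(x - 4) = -4] -4·(inner) — divide through by -4. So div: x - 4 = 1.
Step 4. [x - 4 = 1] -4 is outermost — add 4 both sides, so sub: x = 5.

Answer: x ∈ {5}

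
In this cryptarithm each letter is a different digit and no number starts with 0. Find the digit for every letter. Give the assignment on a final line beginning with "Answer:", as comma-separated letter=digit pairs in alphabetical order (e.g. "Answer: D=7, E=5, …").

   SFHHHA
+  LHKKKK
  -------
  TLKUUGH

Step 1. [T] the sum has 7 digits but both addends have 6; that extra leading digit T is the final carry, namely 1. So T=1.
Step 2. [col 1: A + K ≡ H (mod 10)] no forcing yet in column 1 (carry-in 0); H=8 is free and consistent — try it ⇒ H=8.
Step 3. [col 1: A + K ≡ H (mod 10)] no forcing yet in column 1 (carry-in 0); A=2 is free and consistent — try it ⇒ A=2.
Step 4. [col 1: A + K ≡ H (mod 10)] column 1: given A=2, H=8, carry-in 0, and digits 1,2,8 already taken and all letters distinct, A+K≡H (mod 10) forces K=6. So K=6.
Step 5. [col 2: H + K ≡ G (mod 10)] in column 2 we have H+K≡G with carry-in 0; given H=8, K=6 and digits 1,2,6,8 already taken and all letters distinct, that pins G to 4, so G=4.
Step 6. [col 3: H + K ≡ U (mod 10)] column 3: given H=8, K=6, carry-in 1, and digits 1,2,4,6,8 already taken and all letters distinct, H+K≡U (mod 10) forces U=5, so U=5.
Step 7. [col 5: F + H ≡ K (mod 10)] column 5: given H=8, K=6, carry-in 1, and digits 1,2,4,5,6,8 already taken and all letters distinct, F+H≡K (mod 10) forces F=7, so F=7.
Step 8. [col 6: S + L ≡ L (mod 10)] in column 6 we have S+L≡L with carry-in 1; given nothing yet and digits 1,2,4,5,6,7,8 already taken and all letters distinct, that pins S to 9. So S=9.
Step 9. [col 6: S + L ≡ L (mod 10)] L=3 is one option consistent with column 6 (S + L ≡ L (mod 10), carry-in 1) — take it ⇒ L=3.

Answer: A=2, F=7, G=4, H=8, K=6, L=3, S=9, T=1, U=5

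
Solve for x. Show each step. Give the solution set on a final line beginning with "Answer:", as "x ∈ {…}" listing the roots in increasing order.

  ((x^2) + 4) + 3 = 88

Step 1. [((x^2) + 4) + 3 = 88] 3 comes off first (subtract 3). So sub: (x^2) + 4 = 85.
Step 2. [(x^2) + 4 = 85] 4 comes off first (subtract 4), so sub: x^2 = 81.
Step 3. [x^2 = 81] LHS squared, RHS 81 ≥ 0: apply √ (±). So sqrt: x = 9 or -9.

Answer: x ∈ {-9, 9}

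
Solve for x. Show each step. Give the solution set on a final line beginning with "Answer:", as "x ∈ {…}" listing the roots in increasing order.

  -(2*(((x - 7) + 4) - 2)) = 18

Step 1. [-(2*(((x - 7) + 4) - 2)) = 18] flip signs both sides ⇒ neg: 2*(((x - 7) + 4) - 2) = -18.
Step 2. [2*(((x - 7) + 4) - 2) = -18] 2·(inner) — divide through by 2, so div: ((x - 7) + 4) - 2 = -9.
Step 3. [((x - 7) + 4) - 2 = -9] 2 comes off first (add 2), so sub: (x - 7) + 4 = -7.
Step 4. [(x - 7) + 4 = -7] 4 comes off first (subtract 4), so sub: x - 7 = -11.
Step 5. [x - 7 = -11] peel the -7: add 7 from each side ⇒ sub: x = -4.

Answer: x ∈ {-4}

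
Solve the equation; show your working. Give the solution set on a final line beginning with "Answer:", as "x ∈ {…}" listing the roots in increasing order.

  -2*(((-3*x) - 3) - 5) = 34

Step 1. [-2*(((-3*x) - 3) - 5) = 34] LHS = -2·(…); ÷-2 both sides. So div: ((-3*x) - 3) - 5 = -17.
Step 2. [((-3*x) - 3) - 5 = -17] 5 comes off first (add 5) ⇒ sub: (-3*x) - 3 = -12.
Step 3. [(-3*x) - 3 = -12] common factor -3 (LHS and -12) — divide through ⇒ factor: x + 1 = 4.
Step 4. [x + 1 = 4] subtract 1: x sits inside (… + 1) ⇒ sub: x = 3.

Answer: x ∈ {3}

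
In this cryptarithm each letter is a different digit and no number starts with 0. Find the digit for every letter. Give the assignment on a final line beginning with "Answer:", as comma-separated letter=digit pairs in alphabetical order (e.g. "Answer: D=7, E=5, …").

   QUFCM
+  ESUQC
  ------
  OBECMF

Step 1. [col 1: M + C ≡ F (mod 10)] M=6 is one option consistent with column 1 (M + C ≡ F (mod 10), carry-in 0) — take it, so M=6.
Step 2. [col 1: M + C ≡ F (mod 10)] no forcing yet in column 1 (carry-in 0); F=4 is free and consistent — try it, so F=4.
Step 3. [col 1: M + C ≡ F (mod 10)] column 1: given M=6, F=4, carry-in 0, and digits 4,6 already taken and all letters distinct, M+C≡F (mod 10) forces C=8. So C=8.
Step 4. [O] the sum has 6 digits but both addends have 5; that extra leading digit O is the final carry, namely 1 ⇒ O=1.
Step 5. [col 2: C + Q ≡ M (mod 10)] column 2 reads C+Q+carry(1)=M with C=8, M=6; with digits 1,4,6,8 already taken and all letters distinct, the only value for Q is 7. So Q=7.
Step 6. [col 3: F + U ≡ C (mod 10)] column 3 reads F+U+carry(1)=C with F=4, C=8; with digits 1,4,6,7,8 already taken and all letters distinct, the only value for U is 3. So U=3.
Step 7. [col 4: U + S ≡ E (mod 10)] several values work for S in column 4 (U + S ≡ E (mod 10), carry-in 0); try S=9. So S=9.
Step 8. [col 4: U + S ≡ E (mod 10)] from column 4 (U=3, S=9, carry-in 0, digits 1,3,4,6,7,8,9 already taken and all letters distinct): E must equal 2 ⇒ E=2.
Step 9. [col 5: Q + E ≡ B (mod 10)] column 5 reads Q+E+carry(1)=B with Q=7, E=2; with digits 1,2,3,4,6,7,8,9 already taken and all letters distinct, the only value for B is 0. So B=0.

Answer: B=0, C=8, E=2, F=4, M=6, O=1, Q=7, S=9, U=3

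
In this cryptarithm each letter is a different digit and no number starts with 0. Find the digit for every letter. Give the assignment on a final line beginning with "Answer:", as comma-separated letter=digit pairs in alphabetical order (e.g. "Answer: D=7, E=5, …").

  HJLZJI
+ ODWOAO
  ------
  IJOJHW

Step 1. [col 1: I + O ≡ W (mod 10)] W=2 is one option consistent with column 1 (I + O ≡ W (mod 10), carry-in 0) — take it, so W=2.
Step 2. [col 1: I + O ≡ W (mod 10)] several values work for I in column 1 (I + O ≡ W (mod 10), carry-in 0); try I=9, so I=9.
Step 3. [col 1: I + O ≡ W (mod 10)] column 1: given I=9, W=2, carry-in 0, and digits 2,9 already taken and all letters distinct, I+O≡W (mod 10) forces O=3, so O=3.
Step 4. [col 2: J + A ≡ H (mod 10)] column 2 (J + A ≡ H (mod 10), carry-in 1) doesn't pin H yet; pick H=6 and continue ⇒ H=6.
Step 5. [col 2: J + A ≡ H (mod 10)] J=8 is one option consistent with column 2 (J + A ≡ H (mod 10), carry-in 1) — take it. So J=8.
Step 6. [col 2: J + A ≡ H (mod 10)] from column 2 (J=8, H=6, carry-in 1, digits 2,3,6,8,9 already taken and all letters distinct): A must equal 7 ⇒ A=7.
Step 7. [col 3: Z + O ≡ J (mod 10)] column 3: given O=3, J=8, carry-in 1, and digits 2,3,6,7,8,9 already taken and all letters distinct, Z+O≡J (mod 10) forces Z=4 ⇒ Z=4.
Step 8. [col 4: L + W ≡ O (mod 10)] from column 4 (W=2, O=3, carry-in 0, digits 2,3,4,6,7,8,9 already taken and all letters distinct): L must equal 1. So L=1.
Step 9. [col 5: J + D ≡ J (mod 10)] column 5 reads J+D+carry(0)=J with J=8; with digits 1,2,3,4,6,7,8,9 already taken and all letters distinct, the only value for D is 0, so D=0.

Answer: A=7, D=0, H=6, I=9, J=8, L=1, O=3, W=2, Z=4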